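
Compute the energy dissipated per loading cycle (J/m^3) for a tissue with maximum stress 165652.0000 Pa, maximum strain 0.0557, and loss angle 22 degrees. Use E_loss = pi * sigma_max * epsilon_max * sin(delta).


E_loss = pi * sigma_max * epsilon_max * sin(delta)
delta = 22 deg = 0.3840 rad
sin(delta) = 0.3746
E_loss = pi * 165652.0000 * 0.0557 * 0.3746
E_loss = 10858.6833


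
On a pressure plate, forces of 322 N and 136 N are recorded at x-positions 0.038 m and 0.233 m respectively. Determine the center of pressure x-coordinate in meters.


COP_x = (F1*x1 + F2*x2) / (F1 + F2)
COP_x = (322*0.038 + 136*0.233) / (322 + 136)
Numerator = 43.9240
Denominator = 458
COP_x = 0.0959


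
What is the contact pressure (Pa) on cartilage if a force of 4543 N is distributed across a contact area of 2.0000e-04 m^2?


P = F / A
P = 4543 / 2.0000e-04
P = 2.2715e+07


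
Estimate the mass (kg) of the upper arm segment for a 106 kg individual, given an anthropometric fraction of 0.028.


m_segment = body_mass * fraction
m_segment = 106 * 0.028
m_segment = 2.9680


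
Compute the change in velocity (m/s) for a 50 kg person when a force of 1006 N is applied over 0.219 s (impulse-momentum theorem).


J = F * dt = 1006 * 0.219 = 220.3140 N*s
delta_v = J / m
delta_v = 220.3140 / 50
delta_v = 4.4063


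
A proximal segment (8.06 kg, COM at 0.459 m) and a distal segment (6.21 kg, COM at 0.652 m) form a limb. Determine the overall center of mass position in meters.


COM = (m1*x1 + m2*x2) / (m1 + m2)
COM = (8.06*0.459 + 6.21*0.652) / (8.06 + 6.21)
Numerator = 7.7485
Denominator = 14.2700
COM = 0.5430


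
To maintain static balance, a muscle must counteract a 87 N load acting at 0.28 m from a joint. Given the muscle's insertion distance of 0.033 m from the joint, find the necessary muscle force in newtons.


F_muscle = W * d_load / d_muscle
F_muscle = 87 * 0.28 / 0.033
Numerator = 24.3600
F_muscle = 738.1818


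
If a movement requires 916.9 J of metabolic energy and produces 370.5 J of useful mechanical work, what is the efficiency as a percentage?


eta = (W_mech / E_meta) * 100
eta = (370.5 / 916.9) * 100
ratio = 0.4041
eta = 40.4079


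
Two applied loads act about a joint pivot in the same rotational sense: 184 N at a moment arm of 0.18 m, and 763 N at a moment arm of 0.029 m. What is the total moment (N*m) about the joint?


M = F1 * d1 + F2 * d2
M = 184 * 0.18 + 763 * 0.029
M = 33.1200 + 22.1270
M = 55.2470


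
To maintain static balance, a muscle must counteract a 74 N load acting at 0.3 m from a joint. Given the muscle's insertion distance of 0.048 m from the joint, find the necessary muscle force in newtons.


F_muscle = W * d_load / d_muscle
F_muscle = 74 * 0.3 / 0.048
Numerator = 22.2000
F_muscle = 462.5000


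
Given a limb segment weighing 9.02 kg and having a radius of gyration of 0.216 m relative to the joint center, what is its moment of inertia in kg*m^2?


I = m * k^2
I = 9.02 * 0.216^2
k^2 = 0.0467
I = 0.4208


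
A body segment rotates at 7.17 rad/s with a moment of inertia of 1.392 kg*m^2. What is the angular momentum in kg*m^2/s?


L = I * omega
L = 1.392 * 7.17
L = 9.9806


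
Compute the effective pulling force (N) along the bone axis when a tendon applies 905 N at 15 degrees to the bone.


F_eff = F_tendon * cos(theta)
theta = 15 deg = 0.2618 rad
cos(theta) = 0.9659
F_eff = 905 * 0.9659
F_eff = 874.1629


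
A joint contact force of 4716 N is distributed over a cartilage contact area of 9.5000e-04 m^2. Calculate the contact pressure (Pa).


P = F / A
P = 4716 / 9.5000e-04
P = 4.9642e+06


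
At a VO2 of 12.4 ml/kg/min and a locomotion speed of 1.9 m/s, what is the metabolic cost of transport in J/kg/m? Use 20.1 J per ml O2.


Power per kg = VO2 * 20.1 / 60
Power per kg = 12.4 * 20.1 / 60 = 4.1540 W/kg
Cost = power_per_kg / speed
Cost = 4.1540 / 1.9
Cost = 2.1863


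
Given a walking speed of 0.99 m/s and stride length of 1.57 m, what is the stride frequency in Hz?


f = v / stride_length
f = 0.99 / 1.57
f = 0.6306


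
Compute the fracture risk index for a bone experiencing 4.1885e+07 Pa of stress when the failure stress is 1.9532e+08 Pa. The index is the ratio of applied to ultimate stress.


FRI = applied / ultimate
FRI = 4.1885e+07 / 1.9532e+08
FRI = 0.2144


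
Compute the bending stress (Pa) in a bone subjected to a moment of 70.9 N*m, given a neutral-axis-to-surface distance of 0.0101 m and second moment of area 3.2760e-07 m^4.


sigma = M * c / I
sigma = 70.9 * 0.0101 / 3.2760e-07
M * c = 0.7161
sigma = 2.1859e+06


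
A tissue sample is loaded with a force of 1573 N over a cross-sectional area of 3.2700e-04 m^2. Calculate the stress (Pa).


stress = F / A
stress = 1573 / 3.2700e-04
stress = 4.8104e+06


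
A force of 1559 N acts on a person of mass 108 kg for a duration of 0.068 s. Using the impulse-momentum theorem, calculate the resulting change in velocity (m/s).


J = F * dt = 1559 * 0.068 = 106.0120 N*s
delta_v = J / m
delta_v = 106.0120 / 108
delta_v = 0.9816


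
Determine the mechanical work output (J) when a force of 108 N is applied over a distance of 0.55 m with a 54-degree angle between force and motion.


W = F * d * cos(theta)
theta = 54 deg = 0.9425 rad
cos(theta) = 0.5878
W = 108 * 0.55 * 0.5878
W = 34.9144


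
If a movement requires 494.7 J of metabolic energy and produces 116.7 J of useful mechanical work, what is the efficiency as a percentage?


eta = (W_mech / E_meta) * 100
eta = (116.7 / 494.7) * 100
ratio = 0.2359
eta = 23.5901


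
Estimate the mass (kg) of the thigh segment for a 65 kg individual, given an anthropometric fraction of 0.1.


m_segment = body_mass * fraction
m_segment = 65 * 0.1
m_segment = 6.5000


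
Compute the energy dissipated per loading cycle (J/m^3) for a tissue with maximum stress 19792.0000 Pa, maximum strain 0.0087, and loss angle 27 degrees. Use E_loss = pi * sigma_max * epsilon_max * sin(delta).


E_loss = pi * sigma_max * epsilon_max * sin(delta)
delta = 27 deg = 0.4712 rad
sin(delta) = 0.4540
E_loss = pi * 19792.0000 * 0.0087 * 0.4540
E_loss = 245.5871


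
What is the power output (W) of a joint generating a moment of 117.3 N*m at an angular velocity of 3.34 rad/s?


P = M * omega
P = 117.3 * 3.34
P = 391.7820


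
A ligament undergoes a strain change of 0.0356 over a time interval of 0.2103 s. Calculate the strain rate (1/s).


strain_rate = delta_strain / delta_t
strain_rate = 0.0356 / 0.2103
strain_rate = 0.1693


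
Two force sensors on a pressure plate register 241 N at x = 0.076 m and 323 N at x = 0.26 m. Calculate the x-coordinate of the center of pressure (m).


COP_x = (F1*x1 + F2*x2) / (F1 + F2)
COP_x = (241*0.076 + 323*0.26) / (241 + 323)
Numerator = 102.2960
Denominator = 564
COP_x = 0.1814


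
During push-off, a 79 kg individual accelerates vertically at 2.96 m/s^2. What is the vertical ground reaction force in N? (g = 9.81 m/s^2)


GRF = m * (g + a)
GRF = 79 * (9.81 + 2.96)
GRF = 79 * 12.7700
GRF = 1008.8300


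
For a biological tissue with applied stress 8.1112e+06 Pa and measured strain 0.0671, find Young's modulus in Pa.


E = stress / strain
E = 8.1112e+06 / 0.0671
E = 1.2088e+08


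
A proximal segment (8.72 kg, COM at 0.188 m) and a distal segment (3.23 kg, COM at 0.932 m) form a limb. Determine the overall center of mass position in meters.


COM = (m1*x1 + m2*x2) / (m1 + m2)
COM = (8.72*0.188 + 3.23*0.932) / (8.72 + 3.23)
Numerator = 4.6497
Denominator = 11.9500
COM = 0.3891


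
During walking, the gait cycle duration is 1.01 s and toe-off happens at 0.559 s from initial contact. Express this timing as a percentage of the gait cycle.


pct = (event_time / cycle_time) * 100
pct = (0.559 / 1.01) * 100
ratio = 0.5535
pct = 55.3465


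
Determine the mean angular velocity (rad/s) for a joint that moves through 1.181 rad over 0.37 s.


omega = delta_theta / delta_t
omega = 1.181 / 0.37
omega = 3.1919


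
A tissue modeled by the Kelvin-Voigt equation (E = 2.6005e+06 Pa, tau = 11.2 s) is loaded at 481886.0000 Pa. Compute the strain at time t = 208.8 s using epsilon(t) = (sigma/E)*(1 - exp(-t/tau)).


epsilon(t) = (sigma/E) * (1 - exp(-t/tau))
sigma/E = 481886.0000 / 2.6005e+06 = 0.1853
exp(-t/tau) = exp(-208.8 / 11.2) = 8.0077e-09
epsilon = 0.1853 * (1 - 8.0077e-09)
epsilon = 0.1853


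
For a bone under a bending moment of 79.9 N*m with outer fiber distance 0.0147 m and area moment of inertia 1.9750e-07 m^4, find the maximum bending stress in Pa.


sigma = M * c / I
sigma = 79.9 * 0.0147 / 1.9750e-07
M * c = 1.1745
sigma = 5.9470e+06


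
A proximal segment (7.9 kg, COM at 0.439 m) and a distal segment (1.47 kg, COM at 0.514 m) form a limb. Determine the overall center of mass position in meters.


COM = (m1*x1 + m2*x2) / (m1 + m2)
COM = (7.9*0.439 + 1.47*0.514) / (7.9 + 1.47)
Numerator = 4.2237
Denominator = 9.3700
COM = 0.4508


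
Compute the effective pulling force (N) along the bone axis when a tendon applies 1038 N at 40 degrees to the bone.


F_eff = F_tendon * cos(theta)
theta = 40 deg = 0.6981 rad
cos(theta) = 0.7660
F_eff = 1038 * 0.7660
F_eff = 795.1541


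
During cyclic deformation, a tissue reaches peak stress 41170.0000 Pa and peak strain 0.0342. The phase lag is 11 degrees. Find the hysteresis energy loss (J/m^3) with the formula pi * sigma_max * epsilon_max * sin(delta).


E_loss = pi * sigma_max * epsilon_max * sin(delta)
delta = 11 deg = 0.1920 rad
sin(delta) = 0.1908
E_loss = pi * 41170.0000 * 0.0342 * 0.1908
E_loss = 844.0257


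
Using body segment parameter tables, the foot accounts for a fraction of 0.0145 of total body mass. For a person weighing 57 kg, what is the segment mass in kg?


m_segment = body_mass * fraction
m_segment = 57 * 0.0145
m_segment = 0.8265


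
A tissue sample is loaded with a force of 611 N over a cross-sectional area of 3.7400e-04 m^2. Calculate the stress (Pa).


stress = F / A
stress = 611 / 3.7400e-04
stress = 1.6337e+06


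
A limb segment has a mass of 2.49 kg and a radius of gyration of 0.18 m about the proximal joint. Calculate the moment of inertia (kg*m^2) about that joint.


I = m * k^2
I = 2.49 * 0.18^2
k^2 = 0.0324
I = 0.0807


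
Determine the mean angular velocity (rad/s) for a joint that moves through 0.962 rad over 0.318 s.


omega = delta_theta / delta_t
omega = 0.962 / 0.318
omega = 3.0252


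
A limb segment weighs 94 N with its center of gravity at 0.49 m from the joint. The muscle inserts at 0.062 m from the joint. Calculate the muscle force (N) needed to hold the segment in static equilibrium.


F_muscle = W * d_load / d_muscle
F_muscle = 94 * 0.49 / 0.062
Numerator = 46.0600
F_muscle = 742.9032


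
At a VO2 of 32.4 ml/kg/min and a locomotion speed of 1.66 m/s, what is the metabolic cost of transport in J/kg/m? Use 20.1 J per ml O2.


Power per kg = VO2 * 20.1 / 60
Power per kg = 32.4 * 20.1 / 60 = 10.8540 W/kg
Cost = power_per_kg / speed
Cost = 10.8540 / 1.66
Cost = 6.5386


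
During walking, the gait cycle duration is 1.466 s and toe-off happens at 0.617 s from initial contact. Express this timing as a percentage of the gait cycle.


pct = (event_time / cycle_time) * 100
pct = (0.617 / 1.466) * 100
ratio = 0.4209
pct = 42.0873


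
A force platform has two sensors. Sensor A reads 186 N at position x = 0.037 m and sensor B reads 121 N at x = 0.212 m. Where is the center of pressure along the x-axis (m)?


COP_x = (F1*x1 + F2*x2) / (F1 + F2)
COP_x = (186*0.037 + 121*0.212) / (186 + 121)
Numerator = 32.5340
Denominator = 307
COP_x = 0.1060


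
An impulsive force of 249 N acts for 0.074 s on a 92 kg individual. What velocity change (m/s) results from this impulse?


J = F * dt = 249 * 0.074 = 18.4260 N*s
delta_v = J / m
delta_v = 18.4260 / 92
delta_v = 0.2003


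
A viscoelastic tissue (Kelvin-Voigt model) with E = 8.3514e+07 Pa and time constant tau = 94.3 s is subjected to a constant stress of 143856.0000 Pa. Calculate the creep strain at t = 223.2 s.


epsilon(t) = (sigma/E) * (1 - exp(-t/tau))
sigma/E = 143856.0000 / 8.3514e+07 = 0.0017
exp(-t/tau) = exp(-223.2 / 94.3) = 0.0938
epsilon = 0.0017 * (1 - 0.0938)
epsilon = 0.0016


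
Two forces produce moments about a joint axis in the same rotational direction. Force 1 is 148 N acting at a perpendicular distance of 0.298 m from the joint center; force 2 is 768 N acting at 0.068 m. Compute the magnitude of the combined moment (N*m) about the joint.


M = F1 * d1 + F2 * d2
M = 148 * 0.298 + 768 * 0.068
M = 44.1040 + 52.2240
M = 96.3280


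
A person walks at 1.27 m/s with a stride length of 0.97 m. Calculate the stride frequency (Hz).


f = v / stride_length
f = 1.27 / 0.97
f = 1.3093


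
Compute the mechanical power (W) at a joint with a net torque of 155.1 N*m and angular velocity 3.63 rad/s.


P = M * omega
P = 155.1 * 3.63
P = 563.0130


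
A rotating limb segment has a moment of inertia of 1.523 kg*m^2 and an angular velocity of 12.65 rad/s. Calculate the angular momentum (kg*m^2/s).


L = I * omega
L = 1.523 * 12.65
L = 19.2660


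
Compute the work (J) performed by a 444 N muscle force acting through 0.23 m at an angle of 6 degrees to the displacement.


W = F * d * cos(theta)
theta = 6 deg = 0.1047 rad
cos(theta) = 0.9945
W = 444 * 0.23 * 0.9945
W = 101.5606


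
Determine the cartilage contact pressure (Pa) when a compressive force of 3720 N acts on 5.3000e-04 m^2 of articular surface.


P = F / A
P = 3720 / 5.3000e-04
P = 7.0189e+06


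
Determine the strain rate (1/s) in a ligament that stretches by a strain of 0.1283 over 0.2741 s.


strain_rate = delta_strain / delta_t
strain_rate = 0.1283 / 0.2741
strain_rate = 0.4681


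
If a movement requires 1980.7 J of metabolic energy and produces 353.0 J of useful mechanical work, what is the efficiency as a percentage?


eta = (W_mech / E_meta) * 100
eta = (353.0 / 1980.7) * 100
ratio = 0.1782
eta = 17.8220


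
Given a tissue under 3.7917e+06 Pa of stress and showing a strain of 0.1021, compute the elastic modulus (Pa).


E = stress / strain
E = 3.7917e+06 / 0.1021
E = 3.7137e+07


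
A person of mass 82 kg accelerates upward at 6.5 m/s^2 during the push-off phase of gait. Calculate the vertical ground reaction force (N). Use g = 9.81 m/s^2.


GRF = m * (g + a)
GRF = 82 * (9.81 + 6.5)
GRF = 82 * 16.3100
GRF = 1337.4200


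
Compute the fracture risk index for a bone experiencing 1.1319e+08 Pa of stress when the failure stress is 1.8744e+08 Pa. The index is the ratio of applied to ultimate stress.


FRI = applied / ultimate
FRI = 1.1319e+08 / 1.8744e+08
FRI = 0.6039


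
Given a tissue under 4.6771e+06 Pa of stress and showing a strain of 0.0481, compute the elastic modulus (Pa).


E = stress / strain
E = 4.6771e+06 / 0.0481
E = 9.7237e+07


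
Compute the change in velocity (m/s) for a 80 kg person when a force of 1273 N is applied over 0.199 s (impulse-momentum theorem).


J = F * dt = 1273 * 0.199 = 253.3270 N*s
delta_v = J / m
delta_v = 253.3270 / 80
delta_v = 3.1666


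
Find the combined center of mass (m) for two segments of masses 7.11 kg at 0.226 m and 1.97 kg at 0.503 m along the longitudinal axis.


COM = (m1*x1 + m2*x2) / (m1 + m2)
COM = (7.11*0.226 + 1.97*0.503) / (7.11 + 1.97)
Numerator = 2.5978
Denominator = 9.0800
COM = 0.2861


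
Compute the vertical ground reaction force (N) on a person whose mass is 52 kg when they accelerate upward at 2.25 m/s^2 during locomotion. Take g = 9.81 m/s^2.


GRF = m * (g + a)
GRF = 52 * (9.81 + 2.25)
GRF = 52 * 12.0600
GRF = 627.1200


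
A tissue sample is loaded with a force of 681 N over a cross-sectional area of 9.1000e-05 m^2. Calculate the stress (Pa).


stress = F / A
stress = 681 / 9.1000e-05
stress = 7.4835e+06


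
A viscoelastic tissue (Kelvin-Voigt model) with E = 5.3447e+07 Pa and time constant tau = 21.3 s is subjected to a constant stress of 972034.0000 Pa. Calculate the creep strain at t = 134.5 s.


epsilon(t) = (sigma/E) * (1 - exp(-t/tau))
sigma/E = 972034.0000 / 5.3447e+07 = 0.0182
exp(-t/tau) = exp(-134.5 / 21.3) = 0.0018
epsilon = 0.0182 * (1 - 0.0018)
epsilon = 0.0182


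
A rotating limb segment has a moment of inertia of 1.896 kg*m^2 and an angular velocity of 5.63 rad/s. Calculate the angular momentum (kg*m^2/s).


L = I * omega
L = 1.896 * 5.63
L = 10.6745


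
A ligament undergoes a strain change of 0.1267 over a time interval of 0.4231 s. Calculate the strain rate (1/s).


strain_rate = delta_strain / delta_t
strain_rate = 0.1267 / 0.4231
strain_rate = 0.2995


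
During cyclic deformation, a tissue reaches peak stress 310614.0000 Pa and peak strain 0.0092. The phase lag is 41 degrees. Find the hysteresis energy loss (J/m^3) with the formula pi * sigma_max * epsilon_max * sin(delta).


E_loss = pi * sigma_max * epsilon_max * sin(delta)
delta = 41 deg = 0.7156 rad
sin(delta) = 0.6561
E_loss = pi * 310614.0000 * 0.0092 * 0.6561
E_loss = 5889.8149


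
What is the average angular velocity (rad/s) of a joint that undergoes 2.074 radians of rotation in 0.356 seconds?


omega = delta_theta / delta_t
omega = 2.074 / 0.356
omega = 5.8258


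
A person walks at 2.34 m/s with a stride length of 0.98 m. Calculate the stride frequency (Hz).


f = v / stride_length
f = 2.34 / 0.98
f = 2.3878


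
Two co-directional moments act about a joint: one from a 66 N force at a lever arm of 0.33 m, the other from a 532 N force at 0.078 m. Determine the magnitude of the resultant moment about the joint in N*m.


M = F1 * d1 + F2 * d2
M = 66 * 0.33 + 532 * 0.078
M = 21.7800 + 41.4960
M = 63.2760


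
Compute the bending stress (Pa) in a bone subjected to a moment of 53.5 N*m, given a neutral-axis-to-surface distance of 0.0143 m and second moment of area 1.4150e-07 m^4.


sigma = M * c / I
sigma = 53.5 * 0.0143 / 1.4150e-07
M * c = 0.7651
sigma = 5.4067e+06


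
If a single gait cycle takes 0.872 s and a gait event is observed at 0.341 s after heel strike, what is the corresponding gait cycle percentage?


pct = (event_time / cycle_time) * 100
pct = (0.341 / 0.872) * 100
ratio = 0.3911
pct = 39.1055


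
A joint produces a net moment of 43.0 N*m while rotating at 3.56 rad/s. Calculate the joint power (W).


P = M * omega
P = 43.0 * 3.56
P = 153.0800


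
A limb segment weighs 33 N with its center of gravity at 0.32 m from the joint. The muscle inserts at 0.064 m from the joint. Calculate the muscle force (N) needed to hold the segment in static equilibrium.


F_muscle = W * d_load / d_muscle
F_muscle = 33 * 0.32 / 0.064
Numerator = 10.5600
F_muscle = 165.0000


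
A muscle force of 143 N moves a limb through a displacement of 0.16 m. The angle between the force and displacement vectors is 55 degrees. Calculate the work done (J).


W = F * d * cos(theta)
theta = 55 deg = 0.9599 rad
cos(theta) = 0.5736
W = 143 * 0.16 * 0.5736
W = 13.1234


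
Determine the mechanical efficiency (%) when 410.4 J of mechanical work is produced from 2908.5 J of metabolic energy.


eta = (W_mech / E_meta) * 100
eta = (410.4 / 2908.5) * 100
ratio = 0.1411
eta = 14.1104


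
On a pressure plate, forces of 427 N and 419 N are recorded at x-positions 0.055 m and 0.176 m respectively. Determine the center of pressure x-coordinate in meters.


COP_x = (F1*x1 + F2*x2) / (F1 + F2)
COP_x = (427*0.055 + 419*0.176) / (427 + 419)
Numerator = 97.2290
Denominator = 846
COP_x = 0.1149


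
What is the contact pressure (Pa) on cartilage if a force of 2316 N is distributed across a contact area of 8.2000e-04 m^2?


P = F / A
P = 2316 / 8.2000e-04
P = 2.8244e+06


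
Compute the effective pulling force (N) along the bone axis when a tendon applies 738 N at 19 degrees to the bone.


F_eff = F_tendon * cos(theta)
theta = 19 deg = 0.3316 rad
cos(theta) = 0.9455
F_eff = 738 * 0.9455
F_eff = 697.7927


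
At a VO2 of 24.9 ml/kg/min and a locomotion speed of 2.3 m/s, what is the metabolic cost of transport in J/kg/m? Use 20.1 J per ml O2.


Power per kg = VO2 * 20.1 / 60
Power per kg = 24.9 * 20.1 / 60 = 8.3415 W/kg
Cost = power_per_kg / speed
Cost = 8.3415 / 2.3
Cost = 3.6267


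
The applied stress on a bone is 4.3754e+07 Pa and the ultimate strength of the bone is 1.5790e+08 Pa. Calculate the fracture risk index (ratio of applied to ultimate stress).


FRI = applied / ultimate
FRI = 4.3754e+07 / 1.5790e+08
FRI = 0.2771


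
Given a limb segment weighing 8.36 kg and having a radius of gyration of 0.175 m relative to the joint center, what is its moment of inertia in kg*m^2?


I = m * k^2
I = 8.36 * 0.175^2
k^2 = 0.0306
I = 0.2560


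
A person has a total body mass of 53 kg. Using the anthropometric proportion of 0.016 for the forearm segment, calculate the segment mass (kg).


m_segment = body_mass * fraction
m_segment = 53 * 0.016
m_segment = 0.8480


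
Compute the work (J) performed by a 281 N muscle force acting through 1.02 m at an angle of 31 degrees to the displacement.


W = F * d * cos(theta)
theta = 31 deg = 0.5411 rad
cos(theta) = 0.8572
W = 281 * 1.02 * 0.8572
W = 245.6813


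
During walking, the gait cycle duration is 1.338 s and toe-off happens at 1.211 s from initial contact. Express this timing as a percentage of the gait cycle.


pct = (event_time / cycle_time) * 100
pct = (1.211 / 1.338) * 100
ratio = 0.9051
pct = 90.5082


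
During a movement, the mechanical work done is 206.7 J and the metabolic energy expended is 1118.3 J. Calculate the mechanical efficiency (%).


eta = (W_mech / E_meta) * 100
eta = (206.7 / 1118.3) * 100
ratio = 0.1848
eta = 18.4834


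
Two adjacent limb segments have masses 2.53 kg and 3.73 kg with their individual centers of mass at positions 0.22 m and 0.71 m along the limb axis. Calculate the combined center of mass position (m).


COM = (m1*x1 + m2*x2) / (m1 + m2)
COM = (2.53*0.22 + 3.73*0.71) / (2.53 + 3.73)
Numerator = 3.2049
Denominator = 6.2600
COM = 0.5120


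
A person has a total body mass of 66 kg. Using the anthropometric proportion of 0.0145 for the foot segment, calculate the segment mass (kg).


m_segment = body_mass * fraction
m_segment = 66 * 0.0145
m_segment = 0.9570


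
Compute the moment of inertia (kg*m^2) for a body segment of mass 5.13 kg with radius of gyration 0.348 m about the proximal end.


I = m * k^2
I = 5.13 * 0.348^2
k^2 = 0.1211
I = 0.6213


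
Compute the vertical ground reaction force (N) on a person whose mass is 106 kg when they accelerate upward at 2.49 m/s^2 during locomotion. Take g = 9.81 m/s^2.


GRF = m * (g + a)
GRF = 106 * (9.81 + 2.49)
GRF = 106 * 12.3000
GRF = 1303.8000


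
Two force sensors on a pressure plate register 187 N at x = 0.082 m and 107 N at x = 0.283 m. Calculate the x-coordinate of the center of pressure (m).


COP_x = (F1*x1 + F2*x2) / (F1 + F2)
COP_x = (187*0.082 + 107*0.283) / (187 + 107)
Numerator = 45.6150
Denominator = 294
COP_x = 0.1552


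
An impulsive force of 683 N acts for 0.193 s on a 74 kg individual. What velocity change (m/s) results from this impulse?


J = F * dt = 683 * 0.193 = 131.8190 N*s
delta_v = J / m
delta_v = 131.8190 / 74
delta_v = 1.7813


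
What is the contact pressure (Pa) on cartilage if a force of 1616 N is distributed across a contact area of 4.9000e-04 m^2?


P = F / A
P = 1616 / 4.9000e-04
P = 3.2980e+06


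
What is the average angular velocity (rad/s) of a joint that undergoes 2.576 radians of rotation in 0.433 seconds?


omega = delta_theta / delta_t
omega = 2.576 / 0.433
omega = 5.9492


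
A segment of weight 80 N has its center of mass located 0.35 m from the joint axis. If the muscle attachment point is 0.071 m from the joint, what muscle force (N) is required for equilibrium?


F_muscle = W * d_load / d_muscle
F_muscle = 80 * 0.35 / 0.071
Numerator = 28.0000
F_muscle = 394.3662


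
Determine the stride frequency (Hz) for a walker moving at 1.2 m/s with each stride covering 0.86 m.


f = v / stride_length
f = 1.2 / 0.86
f = 1.3953


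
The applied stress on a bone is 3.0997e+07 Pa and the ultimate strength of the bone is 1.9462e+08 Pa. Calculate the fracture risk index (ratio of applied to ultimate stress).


FRI = applied / ultimate
FRI = 3.0997e+07 / 1.9462e+08
FRI = 0.1593


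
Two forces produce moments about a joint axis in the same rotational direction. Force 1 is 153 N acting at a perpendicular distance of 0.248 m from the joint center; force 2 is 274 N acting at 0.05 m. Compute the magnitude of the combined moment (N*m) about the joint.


M = F1 * d1 + F2 * d2
M = 153 * 0.248 + 274 * 0.05
M = 37.9440 + 13.7000
M = 51.6440


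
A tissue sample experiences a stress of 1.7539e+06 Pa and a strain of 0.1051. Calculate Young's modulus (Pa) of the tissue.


E = stress / strain
E = 1.7539e+06 / 0.1051
E = 1.6688e+07


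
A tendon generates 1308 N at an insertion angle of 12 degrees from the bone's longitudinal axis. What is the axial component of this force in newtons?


F_eff = F_tendon * cos(theta)
theta = 12 deg = 0.2094 rad
cos(theta) = 0.9781
F_eff = 1308 * 0.9781
F_eff = 1279.4171


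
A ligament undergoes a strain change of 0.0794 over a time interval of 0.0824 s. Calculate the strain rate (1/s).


strain_rate = delta_strain / delta_t
strain_rate = 0.0794 / 0.0824
strain_rate = 0.9636


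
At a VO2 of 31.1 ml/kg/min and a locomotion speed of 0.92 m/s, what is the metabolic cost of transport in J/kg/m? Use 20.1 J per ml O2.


Power per kg = VO2 * 20.1 / 60
Power per kg = 31.1 * 20.1 / 60 = 10.4185 W/kg
Cost = power_per_kg / speed
Cost = 10.4185 / 0.92
Cost = 11.3245


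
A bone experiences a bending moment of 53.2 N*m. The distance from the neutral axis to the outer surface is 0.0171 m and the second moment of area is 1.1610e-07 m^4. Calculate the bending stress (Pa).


sigma = M * c / I
sigma = 53.2 * 0.0171 / 1.1610e-07
M * c = 0.9097
sigma = 7.8357e+06


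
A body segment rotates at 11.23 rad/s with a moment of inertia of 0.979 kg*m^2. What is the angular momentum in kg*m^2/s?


L = I * omega
L = 0.979 * 11.23
L = 10.9942


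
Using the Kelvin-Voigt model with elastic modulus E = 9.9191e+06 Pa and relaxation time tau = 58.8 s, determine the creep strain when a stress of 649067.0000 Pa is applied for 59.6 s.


epsilon(t) = (sigma/E) * (1 - exp(-t/tau))
sigma/E = 649067.0000 / 9.9191e+06 = 0.0654
exp(-t/tau) = exp(-59.6 / 58.8) = 0.3629
epsilon = 0.0654 * (1 - 0.3629)
epsilon = 0.0417


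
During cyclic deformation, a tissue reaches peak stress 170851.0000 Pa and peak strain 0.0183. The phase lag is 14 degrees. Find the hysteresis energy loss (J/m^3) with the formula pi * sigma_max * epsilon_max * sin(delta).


E_loss = pi * sigma_max * epsilon_max * sin(delta)
delta = 14 deg = 0.2443 rad
sin(delta) = 0.2419
E_loss = pi * 170851.0000 * 0.0183 * 0.2419
E_loss = 2376.2584


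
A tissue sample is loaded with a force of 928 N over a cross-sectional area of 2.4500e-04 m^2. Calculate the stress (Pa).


stress = F / A
stress = 928 / 2.4500e-04
stress = 3.7878e+06


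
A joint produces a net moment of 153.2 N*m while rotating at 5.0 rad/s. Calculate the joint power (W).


P = M * omega
P = 153.2 * 5.0
P = 766.0000


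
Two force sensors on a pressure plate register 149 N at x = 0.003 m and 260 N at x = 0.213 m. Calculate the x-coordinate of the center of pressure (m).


COP_x = (F1*x1 + F2*x2) / (F1 + F2)
COP_x = (149*0.003 + 260*0.213) / (149 + 260)
Numerator = 55.8270
Denominator = 409
COP_x = 0.1365


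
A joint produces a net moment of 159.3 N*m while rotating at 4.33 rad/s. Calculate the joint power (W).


P = M * omega
P = 159.3 * 4.33
P = 689.7690


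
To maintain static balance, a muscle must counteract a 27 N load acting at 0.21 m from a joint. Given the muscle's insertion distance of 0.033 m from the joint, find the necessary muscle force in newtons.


F_muscle = W * d_load / d_muscle
F_muscle = 27 * 0.21 / 0.033
Numerator = 5.6700
F_muscle = 171.8182


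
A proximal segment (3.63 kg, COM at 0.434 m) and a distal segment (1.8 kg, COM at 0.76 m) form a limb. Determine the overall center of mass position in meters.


COM = (m1*x1 + m2*x2) / (m1 + m2)
COM = (3.63*0.434 + 1.8*0.76) / (3.63 + 1.8)
Numerator = 2.9434
Denominator = 5.4300
COM = 0.5421


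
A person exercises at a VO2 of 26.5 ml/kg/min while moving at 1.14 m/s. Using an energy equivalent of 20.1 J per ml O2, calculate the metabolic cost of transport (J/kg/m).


Power per kg = VO2 * 20.1 / 60
Power per kg = 26.5 * 20.1 / 60 = 8.8775 W/kg
Cost = power_per_kg / speed
Cost = 8.8775 / 1.14
Cost = 7.7873


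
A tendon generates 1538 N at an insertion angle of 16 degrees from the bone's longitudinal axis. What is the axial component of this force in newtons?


F_eff = F_tendon * cos(theta)
theta = 16 deg = 0.2793 rad
cos(theta) = 0.9613
F_eff = 1538 * 0.9613
F_eff = 1478.4205


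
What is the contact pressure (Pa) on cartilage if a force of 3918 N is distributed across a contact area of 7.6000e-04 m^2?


P = F / A
P = 3918 / 7.6000e-04
P = 5.1553e+06


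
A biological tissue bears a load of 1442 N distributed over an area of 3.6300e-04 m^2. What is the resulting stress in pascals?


stress = F / A
stress = 1442 / 3.6300e-04
stress = 3.9725e+06


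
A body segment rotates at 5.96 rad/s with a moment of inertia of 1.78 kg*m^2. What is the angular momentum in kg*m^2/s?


L = I * omega
L = 1.78 * 5.96
L = 10.6088


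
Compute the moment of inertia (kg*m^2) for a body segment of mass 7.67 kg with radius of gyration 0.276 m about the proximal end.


I = m * k^2
I = 7.67 * 0.276^2
k^2 = 0.0762
I = 0.5843


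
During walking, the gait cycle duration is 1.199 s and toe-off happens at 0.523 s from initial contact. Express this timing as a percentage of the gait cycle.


pct = (event_time / cycle_time) * 100
pct = (0.523 / 1.199) * 100
ratio = 0.4362
pct = 43.6197


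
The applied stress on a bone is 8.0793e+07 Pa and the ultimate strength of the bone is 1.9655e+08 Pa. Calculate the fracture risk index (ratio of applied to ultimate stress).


FRI = applied / ultimate
FRI = 8.0793e+07 / 1.9655e+08
FRI = 0.4111


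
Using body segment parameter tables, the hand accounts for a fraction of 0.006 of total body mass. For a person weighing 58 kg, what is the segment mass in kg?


m_segment = body_mass * fraction
m_segment = 58 * 0.006
m_segment = 0.3480


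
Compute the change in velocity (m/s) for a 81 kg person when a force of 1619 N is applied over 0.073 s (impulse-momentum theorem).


J = F * dt = 1619 * 0.073 = 118.1870 N*s
delta_v = J / m
delta_v = 118.1870 / 81
delta_v = 1.4591


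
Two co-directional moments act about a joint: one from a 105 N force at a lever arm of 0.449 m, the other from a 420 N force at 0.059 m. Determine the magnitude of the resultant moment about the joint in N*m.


M = F1 * d1 + F2 * d2
M = 105 * 0.449 + 420 * 0.059
M = 47.1450 + 24.7800
M = 71.9250


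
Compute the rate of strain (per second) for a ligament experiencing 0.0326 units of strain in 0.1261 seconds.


strain_rate = delta_strain / delta_t
strain_rate = 0.0326 / 0.1261
strain_rate = 0.2585


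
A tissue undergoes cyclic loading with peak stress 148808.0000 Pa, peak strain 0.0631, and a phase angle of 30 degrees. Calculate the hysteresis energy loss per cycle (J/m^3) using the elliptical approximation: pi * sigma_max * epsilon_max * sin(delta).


E_loss = pi * sigma_max * epsilon_max * sin(delta)
delta = 30 deg = 0.5236 rad
sin(delta) = 0.5000
E_loss = pi * 148808.0000 * 0.0631 * 0.5000
E_loss = 14749.4395


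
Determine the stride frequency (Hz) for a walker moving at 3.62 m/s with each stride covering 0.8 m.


f = v / stride_length
f = 3.62 / 0.8
f = 4.5250


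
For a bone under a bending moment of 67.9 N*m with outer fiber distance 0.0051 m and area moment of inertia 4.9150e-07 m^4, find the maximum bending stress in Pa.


sigma = M * c / I
sigma = 67.9 * 0.0051 / 4.9150e-07
M * c = 0.3463
sigma = 704557.4771


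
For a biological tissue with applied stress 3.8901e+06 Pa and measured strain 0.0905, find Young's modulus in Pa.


E = stress / strain
E = 3.8901e+06 / 0.0905
E = 4.2985e+07


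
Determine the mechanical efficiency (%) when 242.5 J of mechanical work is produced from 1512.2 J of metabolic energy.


eta = (W_mech / E_meta) * 100
eta = (242.5 / 1512.2) * 100
ratio = 0.1604
eta = 16.0362


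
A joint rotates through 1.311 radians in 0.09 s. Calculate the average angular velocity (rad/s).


omega = delta_theta / delta_t
omega = 1.311 / 0.09
omega = 14.5667


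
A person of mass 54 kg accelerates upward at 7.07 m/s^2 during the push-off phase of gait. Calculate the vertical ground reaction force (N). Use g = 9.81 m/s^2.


GRF = m * (g + a)
GRF = 54 * (9.81 + 7.07)
GRF = 54 * 16.8800
GRF = 911.5200


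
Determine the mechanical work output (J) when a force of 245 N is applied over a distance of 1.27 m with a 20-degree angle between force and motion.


W = F * d * cos(theta)
theta = 20 deg = 0.3491 rad
cos(theta) = 0.9397
W = 245 * 1.27 * 0.9397
W = 292.3854


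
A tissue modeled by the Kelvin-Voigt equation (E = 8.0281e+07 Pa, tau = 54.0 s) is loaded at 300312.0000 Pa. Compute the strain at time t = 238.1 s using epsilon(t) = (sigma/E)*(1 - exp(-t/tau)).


epsilon(t) = (sigma/E) * (1 - exp(-t/tau))
sigma/E = 300312.0000 / 8.0281e+07 = 0.0037
exp(-t/tau) = exp(-238.1 / 54.0) = 0.0122
epsilon = 0.0037 * (1 - 0.0122)
epsilon = 0.0037


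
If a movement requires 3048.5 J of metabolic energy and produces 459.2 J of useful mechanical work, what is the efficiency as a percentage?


eta = (W_mech / E_meta) * 100
eta = (459.2 / 3048.5) * 100
ratio = 0.1506
eta = 15.0631


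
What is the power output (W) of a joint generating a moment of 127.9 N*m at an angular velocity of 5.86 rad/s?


P = M * omega
P = 127.9 * 5.86
P = 749.4940


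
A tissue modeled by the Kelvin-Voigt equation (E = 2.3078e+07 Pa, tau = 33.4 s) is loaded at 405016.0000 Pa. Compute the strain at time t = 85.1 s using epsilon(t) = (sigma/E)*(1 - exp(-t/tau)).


epsilon(t) = (sigma/E) * (1 - exp(-t/tau))
sigma/E = 405016.0000 / 2.3078e+07 = 0.0175
exp(-t/tau) = exp(-85.1 / 33.4) = 0.0782
epsilon = 0.0175 * (1 - 0.0782)
epsilon = 0.0162


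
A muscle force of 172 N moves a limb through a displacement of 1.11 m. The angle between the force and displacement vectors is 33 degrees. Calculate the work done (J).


W = F * d * cos(theta)
theta = 33 deg = 0.5760 rad
cos(theta) = 0.8387
W = 172 * 1.11 * 0.8387
W = 160.1190


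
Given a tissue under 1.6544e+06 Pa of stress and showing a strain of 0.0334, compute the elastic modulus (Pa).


E = stress / strain
E = 1.6544e+06 / 0.0334
E = 4.9533e+07


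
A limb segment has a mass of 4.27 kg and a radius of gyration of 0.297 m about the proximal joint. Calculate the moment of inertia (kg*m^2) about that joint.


I = m * k^2
I = 4.27 * 0.297^2
k^2 = 0.0882
I = 0.3767


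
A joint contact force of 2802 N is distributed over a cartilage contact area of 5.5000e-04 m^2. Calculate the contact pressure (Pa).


P = F / A
P = 2802 / 5.5000e-04
P = 5.0945e+06


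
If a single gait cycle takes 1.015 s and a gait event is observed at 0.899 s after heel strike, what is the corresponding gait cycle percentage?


pct = (event_time / cycle_time) * 100
pct = (0.899 / 1.015) * 100
ratio = 0.8857
pct = 88.5714


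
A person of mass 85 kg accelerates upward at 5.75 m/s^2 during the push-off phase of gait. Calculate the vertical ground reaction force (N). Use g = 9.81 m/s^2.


GRF = m * (g + a)
GRF = 85 * (9.81 + 5.75)
GRF = 85 * 15.5600
GRF = 1322.6000


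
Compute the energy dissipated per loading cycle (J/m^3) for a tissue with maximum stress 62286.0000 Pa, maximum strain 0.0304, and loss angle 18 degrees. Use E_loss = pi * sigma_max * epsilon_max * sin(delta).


E_loss = pi * sigma_max * epsilon_max * sin(delta)
delta = 18 deg = 0.3142 rad
sin(delta) = 0.3090
E_loss = pi * 62286.0000 * 0.0304 * 0.3090
E_loss = 1838.2148


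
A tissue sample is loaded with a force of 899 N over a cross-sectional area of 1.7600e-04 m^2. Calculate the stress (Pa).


stress = F / A
stress = 899 / 1.7600e-04
stress = 5.1080e+06


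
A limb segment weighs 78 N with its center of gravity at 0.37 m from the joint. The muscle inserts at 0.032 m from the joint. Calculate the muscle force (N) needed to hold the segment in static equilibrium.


F_muscle = W * d_load / d_muscle
F_muscle = 78 * 0.37 / 0.032
Numerator = 28.8600
F_muscle = 901.8750


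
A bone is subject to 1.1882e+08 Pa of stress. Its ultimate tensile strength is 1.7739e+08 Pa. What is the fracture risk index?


FRI = applied / ultimate
FRI = 1.1882e+08 / 1.7739e+08
FRI = 0.6698


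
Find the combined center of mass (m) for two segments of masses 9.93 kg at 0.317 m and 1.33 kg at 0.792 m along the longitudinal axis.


COM = (m1*x1 + m2*x2) / (m1 + m2)
COM = (9.93*0.317 + 1.33*0.792) / (9.93 + 1.33)
Numerator = 4.2012
Denominator = 11.2600
COM = 0.3731


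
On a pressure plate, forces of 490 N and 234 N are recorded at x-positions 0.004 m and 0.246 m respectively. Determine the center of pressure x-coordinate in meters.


COP_x = (F1*x1 + F2*x2) / (F1 + F2)
COP_x = (490*0.004 + 234*0.246) / (490 + 234)
Numerator = 59.5240
Denominator = 724
COP_x = 0.0822


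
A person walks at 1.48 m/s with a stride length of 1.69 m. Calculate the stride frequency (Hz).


f = v / stride_length
f = 1.48 / 1.69
f = 0.8757


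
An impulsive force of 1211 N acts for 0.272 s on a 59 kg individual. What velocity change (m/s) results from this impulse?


J = F * dt = 1211 * 0.272 = 329.3920 N*s
delta_v = J / m
delta_v = 329.3920 / 59
delta_v = 5.5829


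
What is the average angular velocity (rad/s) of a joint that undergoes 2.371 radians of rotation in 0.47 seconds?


omega = delta_theta / delta_t
omega = 2.371 / 0.47
omega = 5.0447


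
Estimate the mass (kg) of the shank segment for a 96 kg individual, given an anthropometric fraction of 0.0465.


m_segment = body_mass * fraction
m_segment = 96 * 0.0465
m_segment = 4.4640


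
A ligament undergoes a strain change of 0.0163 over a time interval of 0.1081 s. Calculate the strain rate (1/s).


strain_rate = delta_strain / delta_t
strain_rate = 0.0163 / 0.1081
strain_rate = 0.1508


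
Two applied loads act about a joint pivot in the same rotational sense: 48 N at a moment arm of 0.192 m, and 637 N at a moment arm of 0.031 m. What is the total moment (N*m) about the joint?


M = F1 * d1 + F2 * d2
M = 48 * 0.192 + 637 * 0.031
M = 9.2160 + 19.7470
M = 28.9630


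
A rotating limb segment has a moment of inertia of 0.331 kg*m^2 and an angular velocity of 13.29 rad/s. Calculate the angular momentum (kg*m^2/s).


L = I * omega
L = 0.331 * 13.29
L = 4.3990


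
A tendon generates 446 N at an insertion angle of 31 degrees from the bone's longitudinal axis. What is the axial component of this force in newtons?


F_eff = F_tendon * cos(theta)
theta = 31 deg = 0.5411 rad
cos(theta) = 0.8572
F_eff = 446 * 0.8572
F_eff = 382.2966


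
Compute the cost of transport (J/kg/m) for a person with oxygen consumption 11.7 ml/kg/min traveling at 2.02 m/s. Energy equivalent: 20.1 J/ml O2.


Power per kg = VO2 * 20.1 / 60
Power per kg = 11.7 * 20.1 / 60 = 3.9195 W/kg
Cost = power_per_kg / speed
Cost = 3.9195 / 2.02
Cost = 1.9403


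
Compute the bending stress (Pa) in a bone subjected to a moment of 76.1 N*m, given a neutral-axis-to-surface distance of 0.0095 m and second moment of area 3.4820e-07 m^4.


sigma = M * c / I
sigma = 76.1 * 0.0095 / 3.4820e-07
M * c = 0.7229
sigma = 2.0762e+06
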